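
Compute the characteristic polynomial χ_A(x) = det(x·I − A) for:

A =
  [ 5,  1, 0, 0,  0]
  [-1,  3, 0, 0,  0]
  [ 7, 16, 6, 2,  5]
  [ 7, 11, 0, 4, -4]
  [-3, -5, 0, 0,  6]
x^5 - 24*x^4 + 228*x^3 - 1072*x^2 + 2496*x - 2304

Expanding det(x·I − A) (e.g. by cofactor expansion or by noting that A is similar to its Jordan form J, which has the same characteristic polynomial as A) gives
  χ_A(x) = x^5 - 24*x^4 + 228*x^3 - 1072*x^2 + 2496*x - 2304
which factors as (x - 6)^2*(x - 4)^3. The eigenvalues (with algebraic multiplicities) are λ = 4 with multiplicity 3, λ = 6 with multiplicity 2.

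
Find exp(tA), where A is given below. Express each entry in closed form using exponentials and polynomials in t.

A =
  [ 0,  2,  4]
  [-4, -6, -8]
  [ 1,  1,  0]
e^{tA} =
  [2*t*exp(-2*t) + exp(-2*t), 2*t*exp(-2*t), 4*t*exp(-2*t)]
  [-4*t*exp(-2*t), -4*t*exp(-2*t) + exp(-2*t), -8*t*exp(-2*t)]
  [t*exp(-2*t), t*exp(-2*t), 2*t*exp(-2*t) + exp(-2*t)]

Strategy: write A = P · J · P⁻¹ where J is a Jordan canonical form, so e^{tA} = P · e^{tJ} · P⁻¹, and e^{tJ} can be computed block-by-block.

A has Jordan form
J =
  [-2,  1,  0]
  [ 0, -2,  0]
  [ 0,  0, -2]
(up to reordering of blocks).

Per-block formulas:
  For a 2×2 Jordan block J_2(-2): exp(t · J_2(-2)) = e^(-2t)·(I + t·N), where N is the 2×2 nilpotent shift.
  For a 1×1 block at λ = -2: exp(t · [-2]) = [e^(-2t)].

After assembling e^{tJ} and conjugating by P, we get:

e^{tA} =
  [2*t*exp(-2*t) + exp(-2*t), 2*t*exp(-2*t), 4*t*exp(-2*t)]
  [-4*t*exp(-2*t), -4*t*exp(-2*t) + exp(-2*t), -8*t*exp(-2*t)]
  [t*exp(-2*t), t*exp(-2*t), 2*t*exp(-2*t) + exp(-2*t)]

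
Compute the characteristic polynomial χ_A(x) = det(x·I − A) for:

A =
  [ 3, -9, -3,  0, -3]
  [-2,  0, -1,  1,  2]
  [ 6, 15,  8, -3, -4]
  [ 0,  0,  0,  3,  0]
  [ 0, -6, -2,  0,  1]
x^5 - 15*x^4 + 90*x^3 - 270*x^2 + 405*x - 243

Expanding det(x·I − A) (e.g. by cofactor expansion or by noting that A is similar to its Jordan form J, which has the same characteristic polynomial as A) gives
  χ_A(x) = x^5 - 15*x^4 + 90*x^3 - 270*x^2 + 405*x - 243
which factors as (x - 3)^5. The eigenvalues (with algebraic multiplicities) are λ = 3 with multiplicity 5.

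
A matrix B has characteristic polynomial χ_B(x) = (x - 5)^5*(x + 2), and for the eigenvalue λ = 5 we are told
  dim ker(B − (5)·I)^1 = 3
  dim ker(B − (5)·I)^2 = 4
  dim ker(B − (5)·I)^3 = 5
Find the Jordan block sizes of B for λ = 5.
Block sizes for λ = 5: [3, 1, 1]

From the dimensions of kernels of powers, the number of Jordan blocks of size at least j is d_j − d_{j−1} where d_j = dim ker(N^j) (with d_0 = 0). Computing the differences gives [3, 1, 1].
The number of blocks of size exactly k is (#blocks of size ≥ k) − (#blocks of size ≥ k + 1), so the partition is: 2 block(s) of size 1, 1 block(s) of size 3.
In nonincreasing order the block sizes are [3, 1, 1].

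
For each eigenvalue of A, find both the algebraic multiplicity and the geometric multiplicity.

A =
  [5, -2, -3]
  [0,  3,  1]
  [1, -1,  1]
λ = 3: alg = 3, geom = 1

Step 1 — factor the characteristic polynomial to read off the algebraic multiplicities:
  χ_A(x) = (x - 3)^3

Step 2 — compute geometric multiplicities via the rank-nullity identity g(λ) = n − rank(A − λI):
  rank(A − (3)·I) = 2, so dim ker(A − (3)·I) = n − 2 = 1

Summary:
  λ = 3: algebraic multiplicity = 3, geometric multiplicity = 1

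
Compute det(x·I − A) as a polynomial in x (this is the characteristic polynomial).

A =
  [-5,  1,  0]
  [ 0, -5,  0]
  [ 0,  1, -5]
x^3 + 15*x^2 + 75*x + 125

Expanding det(x·I − A) (e.g. by cofactor expansion or by noting that A is similar to its Jordan form J, which has the same characteristic polynomial as A) gives
  χ_A(x) = x^3 + 15*x^2 + 75*x + 125
which factors as (x + 5)^3. The eigenvalues (with algebraic multiplicities) are λ = -5 with multiplicity 3.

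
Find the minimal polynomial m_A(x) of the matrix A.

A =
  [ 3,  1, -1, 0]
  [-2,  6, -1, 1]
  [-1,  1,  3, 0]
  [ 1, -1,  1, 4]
x^3 - 12*x^2 + 48*x - 64

The characteristic polynomial is χ_A(x) = (x - 4)^4, so the eigenvalues are known. The minimal polynomial is
  m_A(x) = Π_λ (x − λ)^{k_λ}
where k_λ is the size of the *largest* Jordan block for λ (equivalently, the smallest k with (A − λI)^k v = 0 for every generalised eigenvector v of λ).

  λ = 4: largest Jordan block has size 3, contributing (x − 4)^3

So m_A(x) = (x - 4)^3 = x^3 - 12*x^2 + 48*x - 64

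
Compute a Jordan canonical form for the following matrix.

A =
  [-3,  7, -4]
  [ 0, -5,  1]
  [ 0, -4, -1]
J_3(-3)

The characteristic polynomial is
  det(x·I − A) = x^3 + 9*x^2 + 27*x + 27 = (x + 3)^3

Eigenvalues and multiplicities (the geometric multiplicity of λ is n − rank(A − λI), which equals the number of Jordan blocks for λ):
  λ = -3: algebraic multiplicity = 3, geometric multiplicity = 1

Determining the block sizes for each eigenvalue:
  λ = -3: one block (gm = 1), so the single block has size am = 3 → block sizes [3]

Assembling the blocks gives a Jordan form
J =
  [-3,  1,  0]
  [ 0, -3,  1]
  [ 0,  0, -3]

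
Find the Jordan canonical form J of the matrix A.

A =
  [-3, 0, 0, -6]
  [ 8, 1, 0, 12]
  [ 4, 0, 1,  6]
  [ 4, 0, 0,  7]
J_1(1) ⊕ J_1(1) ⊕ J_1(1) ⊕ J_1(3)

The characteristic polynomial is
  det(x·I − A) = x^4 - 6*x^3 + 12*x^2 - 10*x + 3 = (x - 3)*(x - 1)^3

Eigenvalues and multiplicities (the geometric multiplicity of λ is n − rank(A − λI), which equals the number of Jordan blocks for λ):
  λ = 1: algebraic multiplicity = 3, geometric multiplicity = 3
  λ = 3: algebraic multiplicity = 1, geometric multiplicity = 1

Determining the block sizes for each eigenvalue:
  λ = 1: gm = am = 3, so every block has size 1 → block sizes [1, 1, 1]
  λ = 3: one block (gm = 1), so the single block has size am = 1 → block sizes [1]

Assembling the blocks gives a Jordan form
J =
  [1, 0, 0, 0]
  [0, 1, 0, 0]
  [0, 0, 1, 0]
  [0, 0, 0, 3]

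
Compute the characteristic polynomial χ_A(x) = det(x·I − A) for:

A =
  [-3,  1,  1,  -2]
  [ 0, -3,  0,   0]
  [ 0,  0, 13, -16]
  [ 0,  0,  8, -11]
x^4 + 4*x^3 - 18*x^2 - 108*x - 135

Expanding det(x·I − A) (e.g. by cofactor expansion or by noting that A is similar to its Jordan form J, which has the same characteristic polynomial as A) gives
  χ_A(x) = x^4 + 4*x^3 - 18*x^2 - 108*x - 135
which factors as (x - 5)*(x + 3)^3. The eigenvalues (with algebraic multiplicities) are λ = -3 with multiplicity 3, λ = 5 with multiplicity 1.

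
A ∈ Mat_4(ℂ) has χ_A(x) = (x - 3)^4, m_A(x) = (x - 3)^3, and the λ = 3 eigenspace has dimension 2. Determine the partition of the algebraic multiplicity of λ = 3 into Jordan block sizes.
Block sizes for λ = 3: [3, 1]

Step 1 — from the characteristic polynomial, algebraic multiplicity of λ = 3 is 4. From dim ker(A − (3)·I) = 2, there are exactly 2 Jordan blocks for λ = 3.
Step 2 — from the minimal polynomial, the factor (x − 3)^3 tells us the largest block for λ = 3 has size 3.
Step 3 — with total size 4, 2 blocks, and largest block 3, the block sizes (in nonincreasing order) are [3, 1].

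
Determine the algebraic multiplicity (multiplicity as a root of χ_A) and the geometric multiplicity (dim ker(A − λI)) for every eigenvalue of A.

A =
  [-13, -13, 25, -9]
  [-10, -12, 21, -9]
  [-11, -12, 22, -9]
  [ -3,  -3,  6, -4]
λ = -4: alg = 1, geom = 1; λ = -1: alg = 3, geom = 1

Step 1 — factor the characteristic polynomial to read off the algebraic multiplicities:
  χ_A(x) = (x + 1)^3*(x + 4)

Step 2 — compute geometric multiplicities via the rank-nullity identity g(λ) = n − rank(A − λI):
  rank(A − (-4)·I) = 3, so dim ker(A − (-4)·I) = n − 3 = 1
  rank(A − (-1)·I) = 3, so dim ker(A − (-1)·I) = n − 3 = 1

Summary:
  λ = -4: algebraic multiplicity = 1, geometric multiplicity = 1
  λ = -1: algebraic multiplicity = 3, geometric multiplicity = 1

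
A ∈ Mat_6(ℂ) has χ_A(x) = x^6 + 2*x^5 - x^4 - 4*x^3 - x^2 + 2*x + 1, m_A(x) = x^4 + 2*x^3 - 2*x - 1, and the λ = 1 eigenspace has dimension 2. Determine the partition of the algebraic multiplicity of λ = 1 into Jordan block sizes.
Block sizes for λ = 1: [1, 1]

Step 1 — from the characteristic polynomial, algebraic multiplicity of λ = 1 is 2. From dim ker(A − (1)·I) = 2, there are exactly 2 Jordan blocks for λ = 1.
Step 2 — from the minimal polynomial, the factor (x − 1) tells us the largest block for λ = 1 has size 1.
Step 3 — with total size 2, 2 blocks, and largest block 1, the block sizes (in nonincreasing order) are [1, 1].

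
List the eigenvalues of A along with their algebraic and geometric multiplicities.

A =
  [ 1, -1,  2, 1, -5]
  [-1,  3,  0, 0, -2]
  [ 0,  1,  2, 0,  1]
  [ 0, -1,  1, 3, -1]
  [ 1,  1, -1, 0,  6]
λ = 3: alg = 5, geom = 2

Step 1 — factor the characteristic polynomial to read off the algebraic multiplicities:
  χ_A(x) = (x - 3)^5

Step 2 — compute geometric multiplicities via the rank-nullity identity g(λ) = n − rank(A − λI):
  rank(A − (3)·I) = 3, so dim ker(A − (3)·I) = n − 3 = 2

Summary:
  λ = 3: algebraic multiplicity = 5, geometric multiplicity = 2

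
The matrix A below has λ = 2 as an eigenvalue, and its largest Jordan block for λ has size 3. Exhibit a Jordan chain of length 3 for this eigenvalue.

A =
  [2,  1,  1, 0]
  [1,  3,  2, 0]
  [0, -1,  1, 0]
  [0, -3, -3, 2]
A Jordan chain for λ = 2 of length 3:
v_1 = (1, 1, -1, -3)ᵀ
v_2 = (0, 1, 0, 0)ᵀ
v_3 = (1, 0, 0, 0)ᵀ

Let N = A − (2)·I. We want v_3 with N^3 v_3 = 0 but N^2 v_3 ≠ 0; then v_{j-1} := N · v_j for j = 3, …, 2.

Pick v_3 = (1, 0, 0, 0)ᵀ.
Then v_2 = N · v_3 = (0, 1, 0, 0)ᵀ.
Then v_1 = N · v_2 = (1, 1, -1, -3)ᵀ.

Sanity check: (A − (2)·I) v_1 = (0, 0, 0, 0)ᵀ = 0. ✓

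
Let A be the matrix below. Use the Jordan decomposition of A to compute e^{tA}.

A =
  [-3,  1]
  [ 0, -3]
e^{tA} =
  [exp(-3*t), t*exp(-3*t)]
  [0, exp(-3*t)]

Strategy: write A = P · J · P⁻¹ where J is a Jordan canonical form, so e^{tA} = P · e^{tJ} · P⁻¹, and e^{tJ} can be computed block-by-block.

A has Jordan form
J =
  [-3,  1]
  [ 0, -3]
(up to reordering of blocks).

Per-block formulas:
  For a 2×2 Jordan block J_2(-3): exp(t · J_2(-3)) = e^(-3t)·(I + t·N), where N is the 2×2 nilpotent shift.

After assembling e^{tJ} and conjugating by P, we get:

e^{tA} =
  [exp(-3*t), t*exp(-3*t)]
  [0, exp(-3*t)]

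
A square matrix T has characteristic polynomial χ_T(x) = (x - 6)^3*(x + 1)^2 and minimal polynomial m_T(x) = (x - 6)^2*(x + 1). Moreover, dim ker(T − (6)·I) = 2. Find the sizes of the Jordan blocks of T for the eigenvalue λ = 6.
Block sizes for λ = 6: [2, 1]

Step 1 — from the characteristic polynomial, algebraic multiplicity of λ = 6 is 3. From dim ker(T − (6)·I) = 2, there are exactly 2 Jordan blocks for λ = 6.
Step 2 — from the minimal polynomial, the factor (x − 6)^2 tells us the largest block for λ = 6 has size 2.
Step 3 — with total size 3, 2 blocks, and largest block 2, the block sizes (in nonincreasing order) are [2, 1].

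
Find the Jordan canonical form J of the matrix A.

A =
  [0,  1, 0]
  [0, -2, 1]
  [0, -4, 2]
J_3(0)

The characteristic polynomial is
  det(x·I − A) = x^3

Eigenvalues and multiplicities (the geometric multiplicity of λ is n − rank(A − λI), which equals the number of Jordan blocks for λ):
  λ = 0: algebraic multiplicity = 3, geometric multiplicity = 1

Determining the block sizes for each eigenvalue:
  λ = 0: one block (gm = 1), so the single block has size am = 3 → block sizes [3]

Assembling the blocks gives a Jordan form
J =
  [0, 1, 0]
  [0, 0, 1]
  [0, 0, 0]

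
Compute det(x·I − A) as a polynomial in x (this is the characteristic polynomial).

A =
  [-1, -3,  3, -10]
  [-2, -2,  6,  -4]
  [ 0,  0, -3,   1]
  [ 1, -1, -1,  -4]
x^4 + 10*x^3 + 36*x^2 + 56*x + 32

Expanding det(x·I − A) (e.g. by cofactor expansion or by noting that A is similar to its Jordan form J, which has the same characteristic polynomial as A) gives
  χ_A(x) = x^4 + 10*x^3 + 36*x^2 + 56*x + 32
which factors as (x + 2)^3*(x + 4). The eigenvalues (with algebraic multiplicities) are λ = -4 with multiplicity 1, λ = -2 with multiplicity 3.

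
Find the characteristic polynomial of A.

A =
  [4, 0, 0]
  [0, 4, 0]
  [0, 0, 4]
x^3 - 12*x^2 + 48*x - 64

Expanding det(x·I − A) (e.g. by cofactor expansion or by noting that A is similar to its Jordan form J, which has the same characteristic polynomial as A) gives
  χ_A(x) = x^3 - 12*x^2 + 48*x - 64
which factors as (x - 4)^3. The eigenvalues (with algebraic multiplicities) are λ = 4 with multiplicity 3.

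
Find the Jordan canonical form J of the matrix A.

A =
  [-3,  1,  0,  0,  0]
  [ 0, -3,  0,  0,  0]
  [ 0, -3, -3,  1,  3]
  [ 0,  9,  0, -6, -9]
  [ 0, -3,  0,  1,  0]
J_2(-3) ⊕ J_2(-3) ⊕ J_1(-3)

The characteristic polynomial is
  det(x·I − A) = x^5 + 15*x^4 + 90*x^3 + 270*x^2 + 405*x + 243 = (x + 3)^5

Eigenvalues and multiplicities (the geometric multiplicity of λ is n − rank(A − λI), which equals the number of Jordan blocks for λ):
  λ = -3: algebraic multiplicity = 5, geometric multiplicity = 3

Determining the block sizes for each eigenvalue:
  λ = -3: with am = 5 and gm = 3, the partition is not yet determined (e.g. several partitions of 5 into 3 parts exist). Let N = A − (-3)·I. Computing rank(N^1) = 2, rank(N^2) = 0; the number of blocks of size ≥ j is rank(N^{j−1}) − rank(N^j), giving [3, 2]. So we have 2 block(s) of size 2, 1 block(s) of size 1 → block sizes [2, 2, 1]

Assembling the blocks gives a Jordan form
J =
  [-3,  1,  0,  0,  0]
  [ 0, -3,  0,  0,  0]
  [ 0,  0, -3,  1,  0]
  [ 0,  0,  0, -3,  0]
  [ 0,  0,  0,  0, -3]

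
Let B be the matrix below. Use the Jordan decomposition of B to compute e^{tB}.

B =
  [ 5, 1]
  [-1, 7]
e^{tB} =
  [-t*exp(6*t) + exp(6*t), t*exp(6*t)]
  [-t*exp(6*t), t*exp(6*t) + exp(6*t)]

Strategy: write B = P · J · P⁻¹ where J is a Jordan canonical form, so e^{tB} = P · e^{tJ} · P⁻¹, and e^{tJ} can be computed block-by-block.

B has Jordan form
J =
  [6, 1]
  [0, 6]
(up to reordering of blocks).

Per-block formulas:
  For a 2×2 Jordan block J_2(6): exp(t · J_2(6)) = e^(6t)·(I + t·N), where N is the 2×2 nilpotent shift.

After assembling e^{tJ} and conjugating by P, we get:

e^{tB} =
  [-t*exp(6*t) + exp(6*t), t*exp(6*t)]
  [-t*exp(6*t), t*exp(6*t) + exp(6*t)]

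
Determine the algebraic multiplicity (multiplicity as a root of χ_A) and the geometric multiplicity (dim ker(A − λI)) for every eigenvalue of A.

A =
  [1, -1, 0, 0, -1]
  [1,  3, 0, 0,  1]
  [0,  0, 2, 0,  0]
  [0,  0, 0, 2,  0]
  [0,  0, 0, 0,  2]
λ = 2: alg = 5, geom = 4

Step 1 — factor the characteristic polynomial to read off the algebraic multiplicities:
  χ_A(x) = (x - 2)^5

Step 2 — compute geometric multiplicities via the rank-nullity identity g(λ) = n − rank(A − λI):
  rank(A − (2)·I) = 1, so dim ker(A − (2)·I) = n − 1 = 4

Summary:
  λ = 2: algebraic multiplicity = 5, geometric multiplicity = 4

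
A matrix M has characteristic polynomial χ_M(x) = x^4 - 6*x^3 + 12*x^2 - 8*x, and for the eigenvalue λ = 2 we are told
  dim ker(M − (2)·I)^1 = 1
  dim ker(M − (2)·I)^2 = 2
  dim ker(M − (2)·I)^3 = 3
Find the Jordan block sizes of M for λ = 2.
Block sizes for λ = 2: [3]

From the dimensions of kernels of powers, the number of Jordan blocks of size at least j is d_j − d_{j−1} where d_j = dim ker(N^j) (with d_0 = 0). Computing the differences gives [1, 1, 1].
The number of blocks of size exactly k is (#blocks of size ≥ k) − (#blocks of size ≥ k + 1), so the partition is: 1 block(s) of size 3.
In nonincreasing order the block sizes are [3].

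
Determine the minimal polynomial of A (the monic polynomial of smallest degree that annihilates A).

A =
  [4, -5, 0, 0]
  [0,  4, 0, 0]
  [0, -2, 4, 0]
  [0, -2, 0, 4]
x^2 - 8*x + 16

The characteristic polynomial is χ_A(x) = (x - 4)^4, so the eigenvalues are known. The minimal polynomial is
  m_A(x) = Π_λ (x − λ)^{k_λ}
where k_λ is the size of the *largest* Jordan block for λ (equivalently, the smallest k with (A − λI)^k v = 0 for every generalised eigenvector v of λ).

  λ = 4: largest Jordan block has size 2, contributing (x − 4)^2

So m_A(x) = (x - 4)^2 = x^2 - 8*x + 16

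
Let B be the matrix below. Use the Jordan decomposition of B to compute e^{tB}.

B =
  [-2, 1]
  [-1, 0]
e^{tB} =
  [-t*exp(-t) + exp(-t), t*exp(-t)]
  [-t*exp(-t), t*exp(-t) + exp(-t)]

Strategy: write B = P · J · P⁻¹ where J is a Jordan canonical form, so e^{tB} = P · e^{tJ} · P⁻¹, and e^{tJ} can be computed block-by-block.

B has Jordan form
J =
  [-1,  1]
  [ 0, -1]
(up to reordering of blocks).

Per-block formulas:
  For a 2×2 Jordan block J_2(-1): exp(t · J_2(-1)) = e^(-1t)·(I + t·N), where N is the 2×2 nilpotent shift.

After assembling e^{tJ} and conjugating by P, we get:

e^{tB} =
  [-t*exp(-t) + exp(-t), t*exp(-t)]
  [-t*exp(-t), t*exp(-t) + exp(-t)]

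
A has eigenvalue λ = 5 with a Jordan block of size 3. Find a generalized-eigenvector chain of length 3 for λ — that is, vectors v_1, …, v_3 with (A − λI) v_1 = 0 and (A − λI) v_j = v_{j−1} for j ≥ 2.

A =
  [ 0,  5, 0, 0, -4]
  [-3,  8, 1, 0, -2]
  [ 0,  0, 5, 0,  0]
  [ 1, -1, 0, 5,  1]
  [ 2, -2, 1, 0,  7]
A Jordan chain for λ = 5 of length 3:
v_1 = (2, 2, 0, 0, 0)ᵀ
v_2 = (-5, -3, 0, 1, 2)ᵀ
v_3 = (1, 0, 0, 0, 0)ᵀ

Let N = A − (5)·I. We want v_3 with N^3 v_3 = 0 but N^2 v_3 ≠ 0; then v_{j-1} := N · v_j for j = 3, …, 2.

Pick v_3 = (1, 0, 0, 0, 0)ᵀ.
Then v_2 = N · v_3 = (-5, -3, 0, 1, 2)ᵀ.
Then v_1 = N · v_2 = (2, 2, 0, 0, 0)ᵀ.

Sanity check: (A − (5)·I) v_1 = (0, 0, 0, 0, 0)ᵀ = 0. ✓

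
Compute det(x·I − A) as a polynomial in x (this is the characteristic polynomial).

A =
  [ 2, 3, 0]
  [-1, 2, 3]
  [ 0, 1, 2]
x^3 - 6*x^2 + 12*x - 8

Expanding det(x·I − A) (e.g. by cofactor expansion or by noting that A is similar to its Jordan form J, which has the same characteristic polynomial as A) gives
  χ_A(x) = x^3 - 6*x^2 + 12*x - 8
which factors as (x - 2)^3. The eigenvalues (with algebraic multiplicities) are λ = 2 with multiplicity 3.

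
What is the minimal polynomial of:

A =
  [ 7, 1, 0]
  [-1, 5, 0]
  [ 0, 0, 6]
x^2 - 12*x + 36

The characteristic polynomial is χ_A(x) = (x - 6)^3, so the eigenvalues are known. The minimal polynomial is
  m_A(x) = Π_λ (x − λ)^{k_λ}
where k_λ is the size of the *largest* Jordan block for λ (equivalently, the smallest k with (A − λI)^k v = 0 for every generalised eigenvector v of λ).

  λ = 6: largest Jordan block has size 2, contributing (x − 6)^2

So m_A(x) = (x - 6)^2 = x^2 - 12*x + 36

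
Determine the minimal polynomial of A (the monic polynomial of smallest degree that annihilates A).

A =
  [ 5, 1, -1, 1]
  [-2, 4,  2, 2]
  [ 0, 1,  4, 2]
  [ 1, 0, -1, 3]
x^2 - 8*x + 16

The characteristic polynomial is χ_A(x) = (x - 4)^4, so the eigenvalues are known. The minimal polynomial is
  m_A(x) = Π_λ (x − λ)^{k_λ}
where k_λ is the size of the *largest* Jordan block for λ (equivalently, the smallest k with (A − λI)^k v = 0 for every generalised eigenvector v of λ).

  λ = 4: largest Jordan block has size 2, contributing (x − 4)^2

So m_A(x) = (x - 4)^2 = x^2 - 8*x + 16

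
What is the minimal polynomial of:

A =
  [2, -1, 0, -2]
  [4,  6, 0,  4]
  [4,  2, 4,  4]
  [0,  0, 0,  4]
x^2 - 8*x + 16

The characteristic polynomial is χ_A(x) = (x - 4)^4, so the eigenvalues are known. The minimal polynomial is
  m_A(x) = Π_λ (x − λ)^{k_λ}
where k_λ is the size of the *largest* Jordan block for λ (equivalently, the smallest k with (A − λI)^k v = 0 for every generalised eigenvector v of λ).

  λ = 4: largest Jordan block has size 2, contributing (x − 4)^2

So m_A(x) = (x - 4)^2 = x^2 - 8*x + 16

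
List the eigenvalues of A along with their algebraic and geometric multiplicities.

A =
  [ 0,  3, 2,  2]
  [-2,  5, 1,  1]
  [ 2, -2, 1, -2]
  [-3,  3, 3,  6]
λ = 3: alg = 4, geom = 2

Step 1 — factor the characteristic polynomial to read off the algebraic multiplicities:
  χ_A(x) = (x - 3)^4

Step 2 — compute geometric multiplicities via the rank-nullity identity g(λ) = n − rank(A − λI):
  rank(A − (3)·I) = 2, so dim ker(A − (3)·I) = n − 2 = 2

Summary:
  λ = 3: algebraic multiplicity = 4, geometric multiplicity = 2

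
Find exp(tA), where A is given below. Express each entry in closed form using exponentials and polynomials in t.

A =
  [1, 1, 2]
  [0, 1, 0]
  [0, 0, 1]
e^{tA} =
  [exp(t), t*exp(t), 2*t*exp(t)]
  [0, exp(t), 0]
  [0, 0, exp(t)]

Strategy: write A = P · J · P⁻¹ where J is a Jordan canonical form, so e^{tA} = P · e^{tJ} · P⁻¹, and e^{tJ} can be computed block-by-block.

A has Jordan form
J =
  [1, 1, 0]
  [0, 1, 0]
  [0, 0, 1]
(up to reordering of blocks).

Per-block formulas:
  For a 1×1 block at λ = 1: exp(t · [1]) = [e^(1t)].
  For a 2×2 Jordan block J_2(1): exp(t · J_2(1)) = e^(1t)·(I + t·N), where N is the 2×2 nilpotent shift.

After assembling e^{tJ} and conjugating by P, we get:

e^{tA} =
  [exp(t), t*exp(t), 2*t*exp(t)]
  [0, exp(t), 0]
  [0, 0, exp(t)]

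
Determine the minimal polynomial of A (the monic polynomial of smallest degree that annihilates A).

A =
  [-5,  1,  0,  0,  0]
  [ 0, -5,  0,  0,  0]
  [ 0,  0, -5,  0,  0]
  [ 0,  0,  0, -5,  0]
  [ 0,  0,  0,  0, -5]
x^2 + 10*x + 25

The characteristic polynomial is χ_A(x) = (x + 5)^5, so the eigenvalues are known. The minimal polynomial is
  m_A(x) = Π_λ (x − λ)^{k_λ}
where k_λ is the size of the *largest* Jordan block for λ (equivalently, the smallest k with (A − λI)^k v = 0 for every generalised eigenvector v of λ).

  λ = -5: largest Jordan block has size 2, contributing (x + 5)^2

So m_A(x) = (x + 5)^2 = x^2 + 10*x + 25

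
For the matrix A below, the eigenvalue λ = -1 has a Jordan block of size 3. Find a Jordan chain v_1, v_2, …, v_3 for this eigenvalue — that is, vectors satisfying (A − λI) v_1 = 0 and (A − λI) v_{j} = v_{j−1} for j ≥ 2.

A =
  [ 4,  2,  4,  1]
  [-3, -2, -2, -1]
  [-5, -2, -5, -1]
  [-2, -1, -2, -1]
A Jordan chain for λ = -1 of length 3:
v_1 = (-3, 0, 3, 3)ᵀ
v_2 = (5, -3, -5, -2)ᵀ
v_3 = (1, 0, 0, 0)ᵀ

Let N = A − (-1)·I. We want v_3 with N^3 v_3 = 0 but N^2 v_3 ≠ 0; then v_{j-1} := N · v_j for j = 3, …, 2.

Pick v_3 = (1, 0, 0, 0)ᵀ.
Then v_2 = N · v_3 = (5, -3, -5, -2)ᵀ.
Then v_1 = N · v_2 = (-3, 0, 3, 3)ᵀ.

Sanity check: (A − (-1)·I) v_1 = (0, 0, 0, 0)ᵀ = 0. ✓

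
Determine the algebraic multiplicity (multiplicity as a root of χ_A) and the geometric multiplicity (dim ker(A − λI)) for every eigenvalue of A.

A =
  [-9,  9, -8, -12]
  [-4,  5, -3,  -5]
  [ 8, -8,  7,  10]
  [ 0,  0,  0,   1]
λ = 1: alg = 4, geom = 2

Step 1 — factor the characteristic polynomial to read off the algebraic multiplicities:
  χ_A(x) = (x - 1)^4

Step 2 — compute geometric multiplicities via the rank-nullity identity g(λ) = n − rank(A − λI):
  rank(A − (1)·I) = 2, so dim ker(A − (1)·I) = n − 2 = 2

Summary:
  λ = 1: algebraic multiplicity = 4, geometric multiplicity = 2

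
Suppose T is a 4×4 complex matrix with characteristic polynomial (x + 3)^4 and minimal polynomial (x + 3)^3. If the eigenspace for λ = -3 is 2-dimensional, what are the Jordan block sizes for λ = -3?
Block sizes for λ = -3: [3, 1]

Step 1 — from the characteristic polynomial, algebraic multiplicity of λ = -3 is 4. From dim ker(T − (-3)·I) = 2, there are exactly 2 Jordan blocks for λ = -3.
Step 2 — from the minimal polynomial, the factor (x + 3)^3 tells us the largest block for λ = -3 has size 3.
Step 3 — with total size 4, 2 blocks, and largest block 3, the block sizes (in nonincreasing order) are [3, 1].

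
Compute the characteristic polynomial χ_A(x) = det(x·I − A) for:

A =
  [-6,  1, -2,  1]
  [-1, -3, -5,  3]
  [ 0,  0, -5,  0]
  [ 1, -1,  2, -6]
x^4 + 20*x^3 + 150*x^2 + 500*x + 625

Expanding det(x·I − A) (e.g. by cofactor expansion or by noting that A is similar to its Jordan form J, which has the same characteristic polynomial as A) gives
  χ_A(x) = x^4 + 20*x^3 + 150*x^2 + 500*x + 625
which factors as (x + 5)^4. The eigenvalues (with algebraic multiplicities) are λ = -5 with multiplicity 4.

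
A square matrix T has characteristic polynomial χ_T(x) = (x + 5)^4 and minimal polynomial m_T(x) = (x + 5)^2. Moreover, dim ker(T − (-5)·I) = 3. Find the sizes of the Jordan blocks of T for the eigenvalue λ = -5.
Block sizes for λ = -5: [2, 1, 1]

Step 1 — from the characteristic polynomial, algebraic multiplicity of λ = -5 is 4. From dim ker(T − (-5)·I) = 3, there are exactly 3 Jordan blocks for λ = -5.
Step 2 — from the minimal polynomial, the factor (x + 5)^2 tells us the largest block for λ = -5 has size 2.
Step 3 — with total size 4, 3 blocks, and largest block 2, the block sizes (in nonincreasing order) are [2, 1, 1].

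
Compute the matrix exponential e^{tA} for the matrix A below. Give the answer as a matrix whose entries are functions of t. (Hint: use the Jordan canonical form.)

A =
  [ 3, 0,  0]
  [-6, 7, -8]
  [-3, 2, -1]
e^{tA} =
  [exp(3*t), 0, 0]
  [-6*t*exp(3*t), 4*t*exp(3*t) + exp(3*t), -8*t*exp(3*t)]
  [-3*t*exp(3*t), 2*t*exp(3*t), -4*t*exp(3*t) + exp(3*t)]

Strategy: write A = P · J · P⁻¹ where J is a Jordan canonical form, so e^{tA} = P · e^{tJ} · P⁻¹, and e^{tJ} can be computed block-by-block.

A has Jordan form
J =
  [3, 1, 0]
  [0, 3, 0]
  [0, 0, 3]
(up to reordering of blocks).

Per-block formulas:
  For a 1×1 block at λ = 3: exp(t · [3]) = [e^(3t)].
  For a 2×2 Jordan block J_2(3): exp(t · J_2(3)) = e^(3t)·(I + t·N), where N is the 2×2 nilpotent shift.

After assembling e^{tJ} and conjugating by P, we get:

e^{tA} =
  [exp(3*t), 0, 0]
  [-6*t*exp(3*t), 4*t*exp(3*t) + exp(3*t), -8*t*exp(3*t)]
  [-3*t*exp(3*t), 2*t*exp(3*t), -4*t*exp(3*t) + exp(3*t)]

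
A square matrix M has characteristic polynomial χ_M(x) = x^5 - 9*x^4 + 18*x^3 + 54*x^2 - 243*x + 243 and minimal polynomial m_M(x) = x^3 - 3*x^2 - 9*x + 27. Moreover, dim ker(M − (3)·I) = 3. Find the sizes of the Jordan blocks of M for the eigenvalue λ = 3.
Block sizes for λ = 3: [2, 1, 1]

Step 1 — from the characteristic polynomial, algebraic multiplicity of λ = 3 is 4. From dim ker(M − (3)·I) = 3, there are exactly 3 Jordan blocks for λ = 3.
Step 2 — from the minimal polynomial, the factor (x − 3)^2 tells us the largest block for λ = 3 has size 2.
Step 3 — with total size 4, 3 blocks, and largest block 2, the block sizes (in nonincreasing order) are [2, 1, 1].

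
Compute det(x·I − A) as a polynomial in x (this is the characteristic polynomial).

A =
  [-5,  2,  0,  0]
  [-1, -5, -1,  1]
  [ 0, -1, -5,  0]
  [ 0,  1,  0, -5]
x^4 + 20*x^3 + 150*x^2 + 500*x + 625

Expanding det(x·I − A) (e.g. by cofactor expansion or by noting that A is similar to its Jordan form J, which has the same characteristic polynomial as A) gives
  χ_A(x) = x^4 + 20*x^3 + 150*x^2 + 500*x + 625
which factors as (x + 5)^4. The eigenvalues (with algebraic multiplicities) are λ = -5 with multiplicity 4.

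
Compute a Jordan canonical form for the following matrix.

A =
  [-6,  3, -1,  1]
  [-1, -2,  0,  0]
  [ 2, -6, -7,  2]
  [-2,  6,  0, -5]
J_3(-5) ⊕ J_1(-5)

The characteristic polynomial is
  det(x·I − A) = x^4 + 20*x^3 + 150*x^2 + 500*x + 625 = (x + 5)^4

Eigenvalues and multiplicities (the geometric multiplicity of λ is n − rank(A − λI), which equals the number of Jordan blocks for λ):
  λ = -5: algebraic multiplicity = 4, geometric multiplicity = 2

Determining the block sizes for each eigenvalue:
  λ = -5: with am = 4 and gm = 2, the partition is not yet determined (e.g. several partitions of 4 into 2 parts exist). Let N = A − (-5)·I. Computing rank(N^1) = 2, rank(N^2) = 1, rank(N^3) = 0; the number of blocks of size ≥ j is rank(N^{j−1}) − rank(N^j), giving [2, 1, 1]. So we have 1 block(s) of size 3, 1 block(s) of size 1 → block sizes [3, 1]

Assembling the blocks gives a Jordan form
J =
  [-5,  1,  0,  0]
  [ 0, -5,  1,  0]
  [ 0,  0, -5,  0]
  [ 0,  0,  0, -5]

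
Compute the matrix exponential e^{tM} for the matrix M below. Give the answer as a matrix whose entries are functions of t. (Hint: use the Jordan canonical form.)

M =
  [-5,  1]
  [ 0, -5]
e^{tM} =
  [exp(-5*t), t*exp(-5*t)]
  [0, exp(-5*t)]

Strategy: write M = P · J · P⁻¹ where J is a Jordan canonical form, so e^{tM} = P · e^{tJ} · P⁻¹, and e^{tJ} can be computed block-by-block.

M has Jordan form
J =
  [-5,  1]
  [ 0, -5]
(up to reordering of blocks).

Per-block formulas:
  For a 2×2 Jordan block J_2(-5): exp(t · J_2(-5)) = e^(-5t)·(I + t·N), where N is the 2×2 nilpotent shift.

After assembling e^{tJ} and conjugating by P, we get:

e^{tM} =
  [exp(-5*t), t*exp(-5*t)]
  [0, exp(-5*t)]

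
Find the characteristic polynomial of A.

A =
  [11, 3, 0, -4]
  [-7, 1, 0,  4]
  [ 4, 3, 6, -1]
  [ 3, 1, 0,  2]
x^4 - 20*x^3 + 148*x^2 - 480*x + 576

Expanding det(x·I − A) (e.g. by cofactor expansion or by noting that A is similar to its Jordan form J, which has the same characteristic polynomial as A) gives
  χ_A(x) = x^4 - 20*x^3 + 148*x^2 - 480*x + 576
which factors as (x - 6)^2*(x - 4)^2. The eigenvalues (with algebraic multiplicities) are λ = 4 with multiplicity 2, λ = 6 with multiplicity 2.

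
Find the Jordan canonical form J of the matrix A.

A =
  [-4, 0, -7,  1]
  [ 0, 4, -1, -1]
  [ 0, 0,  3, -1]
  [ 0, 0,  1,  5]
J_1(-4) ⊕ J_2(4) ⊕ J_1(4)

The characteristic polynomial is
  det(x·I − A) = x^4 - 8*x^3 + 128*x - 256 = (x - 4)^3*(x + 4)

Eigenvalues and multiplicities (the geometric multiplicity of λ is n − rank(A − λI), which equals the number of Jordan blocks for λ):
  λ = -4: algebraic multiplicity = 1, geometric multiplicity = 1
  λ = 4: algebraic multiplicity = 3, geometric multiplicity = 2

Determining the block sizes for each eigenvalue:
  λ = -4: one block (gm = 1), so the single block has size am = 1 → block sizes [1]
  λ = 4: 2 blocks summing to 3 forces exactly one block of size 2 and the rest size 1 → block sizes [2, 1]

Assembling the blocks gives a Jordan form
J =
  [-4, 0, 0, 0]
  [ 0, 4, 1, 0]
  [ 0, 0, 4, 0]
  [ 0, 0, 0, 4]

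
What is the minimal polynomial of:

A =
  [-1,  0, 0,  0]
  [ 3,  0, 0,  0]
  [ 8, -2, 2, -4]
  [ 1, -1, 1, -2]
x^3 + x^2

The characteristic polynomial is χ_A(x) = x^3*(x + 1), so the eigenvalues are known. The minimal polynomial is
  m_A(x) = Π_λ (x − λ)^{k_λ}
where k_λ is the size of the *largest* Jordan block for λ (equivalently, the smallest k with (A − λI)^k v = 0 for every generalised eigenvector v of λ).

  λ = -1: largest Jordan block has size 1, contributing (x + 1)
  λ = 0: largest Jordan block has size 2, contributing (x − 0)^2

So m_A(x) = x^2*(x + 1) = x^3 + x^2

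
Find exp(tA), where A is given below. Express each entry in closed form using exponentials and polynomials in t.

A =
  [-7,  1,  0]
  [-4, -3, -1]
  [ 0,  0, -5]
e^{tA} =
  [-2*t*exp(-5*t) + exp(-5*t), t*exp(-5*t), -t^2*exp(-5*t)/2]
  [-4*t*exp(-5*t), 2*t*exp(-5*t) + exp(-5*t), -t^2*exp(-5*t) - t*exp(-5*t)]
  [0, 0, exp(-5*t)]

Strategy: write A = P · J · P⁻¹ where J is a Jordan canonical form, so e^{tA} = P · e^{tJ} · P⁻¹, and e^{tJ} can be computed block-by-block.

A has Jordan form
J =
  [-5,  1,  0]
  [ 0, -5,  1]
  [ 0,  0, -5]
(up to reordering of blocks).

Per-block formulas:
  For a 3×3 Jordan block J_3(-5): exp(t · J_3(-5)) = e^(-5t)·(I + t·N + (t^2/2)·N^2), where N is the 3×3 nilpotent shift.

After assembling e^{tJ} and conjugating by P, we get:

e^{tA} =
  [-2*t*exp(-5*t) + exp(-5*t), t*exp(-5*t), -t^2*exp(-5*t)/2]
  [-4*t*exp(-5*t), 2*t*exp(-5*t) + exp(-5*t), -t^2*exp(-5*t) - t*exp(-5*t)]
  [0, 0, exp(-5*t)]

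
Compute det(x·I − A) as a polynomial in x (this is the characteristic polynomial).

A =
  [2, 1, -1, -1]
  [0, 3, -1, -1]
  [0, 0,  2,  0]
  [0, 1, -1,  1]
x^4 - 8*x^3 + 24*x^2 - 32*x + 16

Expanding det(x·I − A) (e.g. by cofactor expansion or by noting that A is similar to its Jordan form J, which has the same characteristic polynomial as A) gives
  χ_A(x) = x^4 - 8*x^3 + 24*x^2 - 32*x + 16
which factors as (x - 2)^4. The eigenvalues (with algebraic multiplicities) are λ = 2 with multiplicity 4.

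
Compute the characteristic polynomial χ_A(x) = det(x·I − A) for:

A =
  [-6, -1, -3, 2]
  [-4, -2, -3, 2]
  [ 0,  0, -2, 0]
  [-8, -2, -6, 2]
x^4 + 8*x^3 + 24*x^2 + 32*x + 16

Expanding det(x·I − A) (e.g. by cofactor expansion or by noting that A is similar to its Jordan form J, which has the same characteristic polynomial as A) gives
  χ_A(x) = x^4 + 8*x^3 + 24*x^2 + 32*x + 16
which factors as (x + 2)^4. The eigenvalues (with algebraic multiplicities) are λ = -2 with multiplicity 4.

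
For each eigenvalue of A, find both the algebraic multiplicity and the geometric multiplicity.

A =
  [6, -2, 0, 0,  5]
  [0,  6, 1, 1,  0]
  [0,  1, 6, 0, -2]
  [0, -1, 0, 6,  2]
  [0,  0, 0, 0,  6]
λ = 6: alg = 5, geom = 2

Step 1 — factor the characteristic polynomial to read off the algebraic multiplicities:
  χ_A(x) = (x - 6)^5

Step 2 — compute geometric multiplicities via the rank-nullity identity g(λ) = n − rank(A − λI):
  rank(A − (6)·I) = 3, so dim ker(A − (6)·I) = n − 3 = 2

Summary:
  λ = 6: algebraic multiplicity = 5, geometric multiplicity = 2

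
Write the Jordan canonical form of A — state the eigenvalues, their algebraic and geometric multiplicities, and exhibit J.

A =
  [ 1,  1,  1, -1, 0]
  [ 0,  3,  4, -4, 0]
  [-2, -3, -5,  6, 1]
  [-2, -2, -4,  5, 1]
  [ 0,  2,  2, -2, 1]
J_3(1) ⊕ J_2(1)

The characteristic polynomial is
  det(x·I − A) = x^5 - 5*x^4 + 10*x^3 - 10*x^2 + 5*x - 1 = (x - 1)^5

Eigenvalues and multiplicities (the geometric multiplicity of λ is n − rank(A − λI), which equals the number of Jordan blocks for λ):
  λ = 1: algebraic multiplicity = 5, geometric multiplicity = 2

Determining the block sizes for each eigenvalue:
  λ = 1: with am = 5 and gm = 2, the partition is not yet determined (e.g. several partitions of 5 into 2 parts exist). Let N = A − (1)·I. Computing rank(N^1) = 3, rank(N^2) = 1, rank(N^3) = 0; the number of blocks of size ≥ j is rank(N^{j−1}) − rank(N^j), giving [2, 2, 1]. So we have 1 block(s) of size 3, 1 block(s) of size 2 → block sizes [3, 2]

Assembling the blocks gives a Jordan form
J =
  [1, 1, 0, 0, 0]
  [0, 1, 1, 0, 0]
  [0, 0, 1, 0, 0]
  [0, 0, 0, 1, 1]
  [0, 0, 0, 0, 1]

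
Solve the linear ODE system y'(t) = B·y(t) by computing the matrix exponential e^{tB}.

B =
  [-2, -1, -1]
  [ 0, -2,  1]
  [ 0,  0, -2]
e^{tB} =
  [exp(-2*t), -t*exp(-2*t), -t^2*exp(-2*t)/2 - t*exp(-2*t)]
  [0, exp(-2*t), t*exp(-2*t)]
  [0, 0, exp(-2*t)]

Strategy: write B = P · J · P⁻¹ where J is a Jordan canonical form, so e^{tB} = P · e^{tJ} · P⁻¹, and e^{tJ} can be computed block-by-block.

B has Jordan form
J =
  [-2,  1,  0]
  [ 0, -2,  1]
  [ 0,  0, -2]
(up to reordering of blocks).

Per-block formulas:
  For a 3×3 Jordan block J_3(-2): exp(t · J_3(-2)) = e^(-2t)·(I + t·N + (t^2/2)·N^2), where N is the 3×3 nilpotent shift.

After assembling e^{tJ} and conjugating by P, we get:

e^{tB} =
  [exp(-2*t), -t*exp(-2*t), -t^2*exp(-2*t)/2 - t*exp(-2*t)]
  [0, exp(-2*t), t*exp(-2*t)]
  [0, 0, exp(-2*t)]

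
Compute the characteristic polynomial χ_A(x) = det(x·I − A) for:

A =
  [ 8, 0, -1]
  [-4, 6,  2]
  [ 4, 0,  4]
x^3 - 18*x^2 + 108*x - 216

Expanding det(x·I − A) (e.g. by cofactor expansion or by noting that A is similar to its Jordan form J, which has the same characteristic polynomial as A) gives
  χ_A(x) = x^3 - 18*x^2 + 108*x - 216
which factors as (x - 6)^3. The eigenvalues (with algebraic multiplicities) are λ = 6 with multiplicity 3.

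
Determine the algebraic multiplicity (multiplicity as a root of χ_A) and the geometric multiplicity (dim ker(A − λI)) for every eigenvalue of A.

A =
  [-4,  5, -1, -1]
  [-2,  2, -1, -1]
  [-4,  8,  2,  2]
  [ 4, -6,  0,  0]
λ = 0: alg = 4, geom = 2

Step 1 — factor the characteristic polynomial to read off the algebraic multiplicities:
  χ_A(x) = x^4

Step 2 — compute geometric multiplicities via the rank-nullity identity g(λ) = n − rank(A − λI):
  rank(A − (0)·I) = 2, so dim ker(A − (0)·I) = n − 2 = 2

Summary:
  λ = 0: algebraic multiplicity = 4, geometric multiplicity = 2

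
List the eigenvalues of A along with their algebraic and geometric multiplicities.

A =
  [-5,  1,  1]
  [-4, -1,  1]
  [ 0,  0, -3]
λ = -3: alg = 3, geom = 1

Step 1 — factor the characteristic polynomial to read off the algebraic multiplicities:
  χ_A(x) = (x + 3)^3

Step 2 — compute geometric multiplicities via the rank-nullity identity g(λ) = n − rank(A − λI):
  rank(A − (-3)·I) = 2, so dim ker(A − (-3)·I) = n − 2 = 1

Summary:
  λ = -3: algebraic multiplicity = 3, geometric multiplicity = 1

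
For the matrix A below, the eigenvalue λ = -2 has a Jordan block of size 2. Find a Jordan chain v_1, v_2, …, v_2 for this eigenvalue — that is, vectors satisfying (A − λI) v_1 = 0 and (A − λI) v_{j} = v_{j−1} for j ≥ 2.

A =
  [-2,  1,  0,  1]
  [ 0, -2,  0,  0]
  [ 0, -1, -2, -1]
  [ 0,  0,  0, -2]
A Jordan chain for λ = -2 of length 2:
v_1 = (1, 0, -1, 0)ᵀ
v_2 = (0, 1, 0, 0)ᵀ

Let N = A − (-2)·I. We want v_2 with N^2 v_2 = 0 but N^1 v_2 ≠ 0; then v_{j-1} := N · v_j for j = 2, …, 2.

Pick v_2 = (0, 1, 0, 0)ᵀ.
Then v_1 = N · v_2 = (1, 0, -1, 0)ᵀ.

Sanity check: (A − (-2)·I) v_1 = (0, 0, 0, 0)ᵀ = 0. ✓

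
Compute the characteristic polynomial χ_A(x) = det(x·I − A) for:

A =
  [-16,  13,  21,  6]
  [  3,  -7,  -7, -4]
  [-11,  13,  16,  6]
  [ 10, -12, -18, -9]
x^4 + 16*x^3 + 90*x^2 + 200*x + 125

Expanding det(x·I − A) (e.g. by cofactor expansion or by noting that A is similar to its Jordan form J, which has the same characteristic polynomial as A) gives
  χ_A(x) = x^4 + 16*x^3 + 90*x^2 + 200*x + 125
which factors as (x + 1)*(x + 5)^3. The eigenvalues (with algebraic multiplicities) are λ = -5 with multiplicity 3, λ = -1 with multiplicity 1.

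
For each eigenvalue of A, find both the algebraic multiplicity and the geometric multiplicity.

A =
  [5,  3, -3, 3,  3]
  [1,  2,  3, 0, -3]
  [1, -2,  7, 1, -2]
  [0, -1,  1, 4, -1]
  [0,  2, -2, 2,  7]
λ = 5: alg = 5, geom = 3

Step 1 — factor the characteristic polynomial to read off the algebraic multiplicities:
  χ_A(x) = (x - 5)^5

Step 2 — compute geometric multiplicities via the rank-nullity identity g(λ) = n − rank(A − λI):
  rank(A − (5)·I) = 2, so dim ker(A − (5)·I) = n − 2 = 3

Summary:
  λ = 5: algebraic multiplicity = 5, geometric multiplicity = 3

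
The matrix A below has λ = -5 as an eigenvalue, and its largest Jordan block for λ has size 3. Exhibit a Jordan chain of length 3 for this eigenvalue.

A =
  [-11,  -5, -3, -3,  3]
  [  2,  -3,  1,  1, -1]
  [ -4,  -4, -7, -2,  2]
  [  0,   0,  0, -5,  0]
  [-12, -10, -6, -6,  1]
A Jordan chain for λ = -5 of length 3:
v_1 = (2, 0, 0, 0, 4)ᵀ
v_2 = (-6, 2, -4, 0, -12)ᵀ
v_3 = (1, 0, 0, 0, 0)ᵀ

Let N = A − (-5)·I. We want v_3 with N^3 v_3 = 0 but N^2 v_3 ≠ 0; then v_{j-1} := N · v_j for j = 3, …, 2.

Pick v_3 = (1, 0, 0, 0, 0)ᵀ.
Then v_2 = N · v_3 = (-6, 2, -4, 0, -12)ᵀ.
Then v_1 = N · v_2 = (2, 0, 0, 0, 4)ᵀ.

Sanity check: (A − (-5)·I) v_1 = (0, 0, 0, 0, 0)ᵀ = 0. ✓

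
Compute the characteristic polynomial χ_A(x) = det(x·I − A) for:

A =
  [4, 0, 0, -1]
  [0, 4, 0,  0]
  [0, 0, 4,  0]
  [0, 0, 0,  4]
x^4 - 16*x^3 + 96*x^2 - 256*x + 256

Expanding det(x·I − A) (e.g. by cofactor expansion or by noting that A is similar to its Jordan form J, which has the same characteristic polynomial as A) gives
  χ_A(x) = x^4 - 16*x^3 + 96*x^2 - 256*x + 256
which factors as (x - 4)^4. The eigenvalues (with algebraic multiplicities) are λ = 4 with multiplicity 4.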